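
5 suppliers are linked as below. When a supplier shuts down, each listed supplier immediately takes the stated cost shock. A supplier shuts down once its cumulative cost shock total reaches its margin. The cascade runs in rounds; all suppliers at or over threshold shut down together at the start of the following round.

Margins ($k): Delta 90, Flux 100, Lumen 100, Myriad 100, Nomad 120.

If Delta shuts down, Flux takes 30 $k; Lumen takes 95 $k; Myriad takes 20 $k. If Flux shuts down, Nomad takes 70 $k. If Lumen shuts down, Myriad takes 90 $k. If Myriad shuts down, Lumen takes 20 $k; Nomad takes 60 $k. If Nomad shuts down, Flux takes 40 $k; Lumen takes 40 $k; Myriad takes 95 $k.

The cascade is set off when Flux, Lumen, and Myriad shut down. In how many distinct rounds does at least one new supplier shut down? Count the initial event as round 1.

2

Round 1 — Flux, Lumen, Myriad shut down (initial).
  Nomad: +70+60 → 130 ≥ 120
Round 2 — Nomad shuts down.
No further shutdowns.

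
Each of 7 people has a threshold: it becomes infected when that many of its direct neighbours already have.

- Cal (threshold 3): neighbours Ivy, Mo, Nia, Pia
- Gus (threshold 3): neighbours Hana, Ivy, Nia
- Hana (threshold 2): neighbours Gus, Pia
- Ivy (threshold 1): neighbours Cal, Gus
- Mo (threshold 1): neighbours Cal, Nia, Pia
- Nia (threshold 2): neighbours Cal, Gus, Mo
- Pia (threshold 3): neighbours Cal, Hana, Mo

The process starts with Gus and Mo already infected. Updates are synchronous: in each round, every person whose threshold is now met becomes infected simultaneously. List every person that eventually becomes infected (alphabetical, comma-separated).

Cal, Gus, Ivy, Mo, Nia

Round 1 — Gus, Mo become infected (initial).
Round 2 — checking thresholds:
  Cal: 1 of 4 neighbours < 3, not yet.
  Hana: 1 of 2 neighbours < 2, not yet.
  Ivy: 1 of 2 neighbours ≥ 1, becomes infected.
  Nia: 2 of 3 neighbours ≥ 2, becomes infected.
  Pia: 1 of 3 neighbours < 3, not yet.
Round 3 — checking thresholds:
  Cal: 3 of 4 neighbours ≥ 3, becomes infected.
  Hana: 1 of 2 neighbours < 2, not yet.
  Pia: 1 of 3 neighbours < 3, not yet.
Round 4 — no new infections; cascade stops.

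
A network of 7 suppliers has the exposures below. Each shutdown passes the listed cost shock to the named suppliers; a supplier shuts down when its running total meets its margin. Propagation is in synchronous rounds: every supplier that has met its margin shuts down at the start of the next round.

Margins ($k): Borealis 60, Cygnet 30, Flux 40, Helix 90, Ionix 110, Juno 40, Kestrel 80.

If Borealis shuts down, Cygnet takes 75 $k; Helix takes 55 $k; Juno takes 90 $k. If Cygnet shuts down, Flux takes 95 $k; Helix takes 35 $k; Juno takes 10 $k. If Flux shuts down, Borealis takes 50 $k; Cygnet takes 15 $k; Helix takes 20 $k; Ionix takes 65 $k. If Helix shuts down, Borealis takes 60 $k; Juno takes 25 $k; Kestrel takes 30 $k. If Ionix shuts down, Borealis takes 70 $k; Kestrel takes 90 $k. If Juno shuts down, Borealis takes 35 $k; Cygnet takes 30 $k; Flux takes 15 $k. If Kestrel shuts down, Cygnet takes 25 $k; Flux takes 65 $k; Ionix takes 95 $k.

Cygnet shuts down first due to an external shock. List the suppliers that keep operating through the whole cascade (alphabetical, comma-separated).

Borealis, Helix, Ionix, Juno, Kestrel

Round 1 — Cygnet shuts down (initial).
  Flux: +95 → 95 ≥ 40
  Helix: +35 → 35 < 90
  Juno: +10 → 10 < 40
Round 2 — Flux shuts down.
  Borealis: +50 → 50 < 60
  Helix: +20 → 55 < 90
  Ionix: +65 → 65 < 110
No further shutdowns.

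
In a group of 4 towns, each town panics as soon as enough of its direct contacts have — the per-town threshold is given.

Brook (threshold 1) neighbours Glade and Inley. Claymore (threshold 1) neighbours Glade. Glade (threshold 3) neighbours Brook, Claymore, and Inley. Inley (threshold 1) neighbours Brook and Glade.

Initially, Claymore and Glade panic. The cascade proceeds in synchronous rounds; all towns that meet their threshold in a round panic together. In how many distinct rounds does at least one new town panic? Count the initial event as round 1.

Round 1 — Claymore, Glade panic (initial).
Round 2 — checking thresholds:
  Brook: 1 of 2 neighbours ≥ 1, panics.
  Inley: 1 of 2 neighbours ≥ 1, panics.
Round 3 — no new panics; cascade stops.

2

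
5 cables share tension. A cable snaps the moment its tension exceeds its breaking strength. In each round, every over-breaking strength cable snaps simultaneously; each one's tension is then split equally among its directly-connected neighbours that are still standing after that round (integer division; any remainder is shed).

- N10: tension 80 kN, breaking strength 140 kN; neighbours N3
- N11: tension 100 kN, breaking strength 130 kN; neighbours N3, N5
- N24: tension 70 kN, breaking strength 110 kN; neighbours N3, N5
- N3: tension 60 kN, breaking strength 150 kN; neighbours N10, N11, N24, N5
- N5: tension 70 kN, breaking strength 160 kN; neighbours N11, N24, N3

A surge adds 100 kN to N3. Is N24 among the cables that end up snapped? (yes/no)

yes

Round 1 — N3 at 160 > 150. N3 snaps.
  N3 sheds 160 kN to N10, N11, N24, N5: 40 each.
    N10: 80+40 = 120 ≤ 140
    N11: 100+40 = 140 > 130
    N24: 70+40 = 110 ≤ 110
    N5: 70+40 = 110 ≤ 160
Round 2 — N11 snaps.
  N11 sheds 140 kN to N5: 140 each.
    N5: 110+140 = 250 > 160
Round 3 — N5 snaps.
  N5 sheds 250 kN to N24: 250 each.
    N24: 110+250 = 360 > 110
Round 4 — N24 snaps.
  N24 sheds 360 kN: no online neighbours, lost.
No further breaks.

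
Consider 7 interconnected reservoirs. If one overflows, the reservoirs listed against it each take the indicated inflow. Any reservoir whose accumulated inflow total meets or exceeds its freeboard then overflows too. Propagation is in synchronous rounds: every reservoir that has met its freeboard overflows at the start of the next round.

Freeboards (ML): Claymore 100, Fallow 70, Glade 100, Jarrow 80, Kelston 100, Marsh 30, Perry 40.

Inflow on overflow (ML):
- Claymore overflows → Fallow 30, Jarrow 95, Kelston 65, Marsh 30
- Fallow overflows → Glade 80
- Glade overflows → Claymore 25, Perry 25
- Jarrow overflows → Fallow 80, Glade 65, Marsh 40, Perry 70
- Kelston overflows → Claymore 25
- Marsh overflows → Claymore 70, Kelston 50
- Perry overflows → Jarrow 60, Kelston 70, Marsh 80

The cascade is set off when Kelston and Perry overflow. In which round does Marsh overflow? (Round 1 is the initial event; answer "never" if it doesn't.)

2

Round 1 — Kelston, Perry overflow (initial).
  Claymore: +25 → 25 < 100
  Jarrow: +60 → 60 < 80
  Marsh: +80 → 80 ≥ 30
Round 2 — Marsh overflows.
  Claymore: +70 → 95 < 100
No further overflows.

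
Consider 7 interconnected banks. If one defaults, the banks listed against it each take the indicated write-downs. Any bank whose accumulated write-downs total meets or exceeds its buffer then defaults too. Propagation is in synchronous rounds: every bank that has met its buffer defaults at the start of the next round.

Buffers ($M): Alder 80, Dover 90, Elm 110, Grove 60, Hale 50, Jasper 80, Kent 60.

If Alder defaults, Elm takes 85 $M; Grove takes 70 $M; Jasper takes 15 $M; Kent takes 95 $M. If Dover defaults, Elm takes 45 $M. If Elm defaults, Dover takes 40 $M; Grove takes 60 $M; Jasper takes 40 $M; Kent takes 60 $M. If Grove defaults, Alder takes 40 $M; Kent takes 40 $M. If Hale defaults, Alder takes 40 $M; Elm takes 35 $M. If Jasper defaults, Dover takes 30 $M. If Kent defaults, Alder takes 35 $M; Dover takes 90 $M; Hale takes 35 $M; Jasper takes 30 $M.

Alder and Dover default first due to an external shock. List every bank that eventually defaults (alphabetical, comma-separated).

Alder, Dover, Elm, Grove, Jasper, Kent

Round 1 — Alder, Dover default (initial).
  Elm: +85+45 → 130 ≥ 110
  Grove: +70 → 70 ≥ 60
  Jasper: +15 → 15 < 80
  Kent: +95 → 95 ≥ 60
Round 2 — Elm, Grove, Kent default.
  Hale: +35 → 35 < 50
  Jasper: +40+30 → 85 ≥ 80
Round 3 — Jasper defaults.
No further defaults.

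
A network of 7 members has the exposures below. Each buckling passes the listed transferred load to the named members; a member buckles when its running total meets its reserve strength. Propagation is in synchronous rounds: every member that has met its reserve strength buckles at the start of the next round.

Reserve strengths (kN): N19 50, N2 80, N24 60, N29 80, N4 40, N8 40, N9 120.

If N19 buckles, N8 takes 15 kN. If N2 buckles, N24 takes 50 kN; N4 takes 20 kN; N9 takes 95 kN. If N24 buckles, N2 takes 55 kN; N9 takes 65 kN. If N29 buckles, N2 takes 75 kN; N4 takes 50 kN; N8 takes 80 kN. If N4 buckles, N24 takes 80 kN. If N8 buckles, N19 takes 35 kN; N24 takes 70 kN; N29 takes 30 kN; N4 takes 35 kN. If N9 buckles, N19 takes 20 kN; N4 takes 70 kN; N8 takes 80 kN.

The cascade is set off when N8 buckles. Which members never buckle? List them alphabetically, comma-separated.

N19, N2, N29, N4, N9

Round 1 — N8 buckles (initial).
  N19: +35 → 35 < 50
  N24: +70 → 70 ≥ 60
  N29: +30 → 30 < 80
  N4: +35 → 35 < 40
Round 2 — N24 buckles.
  N2: +55 → 55 < 80
  N9: +65 → 65 < 120
No further bucklings.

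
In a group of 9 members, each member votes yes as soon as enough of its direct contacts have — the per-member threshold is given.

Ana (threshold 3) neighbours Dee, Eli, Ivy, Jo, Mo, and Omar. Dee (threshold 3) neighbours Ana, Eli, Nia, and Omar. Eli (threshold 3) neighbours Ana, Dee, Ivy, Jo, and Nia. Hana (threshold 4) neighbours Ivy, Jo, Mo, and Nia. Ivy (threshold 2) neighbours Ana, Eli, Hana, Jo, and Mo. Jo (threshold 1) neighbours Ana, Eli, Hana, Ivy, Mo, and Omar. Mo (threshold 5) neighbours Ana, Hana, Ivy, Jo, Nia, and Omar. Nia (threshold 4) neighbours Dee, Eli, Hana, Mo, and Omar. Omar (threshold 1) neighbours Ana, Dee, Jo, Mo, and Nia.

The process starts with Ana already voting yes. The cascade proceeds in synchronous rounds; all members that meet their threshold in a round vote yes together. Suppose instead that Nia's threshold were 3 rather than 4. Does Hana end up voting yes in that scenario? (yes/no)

yes

With Nia's threshold at 3:
Round 1 — Ana votes yes (initial).
Round 2 — checking thresholds:
  Dee: 1 of 4 neighbours < 3, not yet.
  Eli: 1 of 5 neighbours < 3, not yet.
  Ivy: 1 of 5 neighbours < 2, not yet.
  Jo: 1 of 6 neighbours ≥ 1, votes yes.
  Mo: 1 of 6 neighbours < 5, not yet.
  Omar: 1 of 5 neighbours ≥ 1, votes yes.
Round 3 — checking thresholds:
  Dee: 2 of 4 neighbours < 3, not yet.
  Eli: 2 of 5 neighbours < 3, not yet.
  Hana: 1 of 4 neighbours < 4, not yet.
  Ivy: 2 of 5 neighbours ≥ 2, votes yes.
  Mo: 3 of 6 neighbours < 5, not yet.
  Nia: 1 of 5 neighbours < 3, not yet.
Round 4 — checking thresholds:
  Dee: 2 of 4 neighbours < 3, not yet.
  Eli: 3 of 5 neighbours ≥ 3, votes yes.
  Hana: 2 of 4 neighbours < 4, not yet.
  Mo: 4 of 6 neighbours < 5, not yet.
  Nia: 1 of 5 neighbours < 3, not yet.
Round 5 — checking thresholds:
  Dee: 3 of 4 neighbours ≥ 3, votes yes.
  Hana: 2 of 4 neighbours < 4, not yet.
  Mo: 4 of 6 neighbours < 5, not yet.
  Nia: 2 of 5 neighbours < 3, not yet.
Round 6 — checking thresholds:
  Hana: 2 of 4 neighbours < 4, not yet.
  Mo: 4 of 6 neighbours < 5, not yet.
  Nia: 3 of 5 neighbours ≥ 3, votes yes.
Round 7 — checking thresholds:
  Hana: 3 of 4 neighbours < 4, not yet.
  Mo: 5 of 6 neighbours ≥ 5, votes yes.
Round 8 — checking thresholds:
  Hana: 4 of 4 neighbours ≥ 4, votes yes.
Round 9 — no new yes votes; cascade stops.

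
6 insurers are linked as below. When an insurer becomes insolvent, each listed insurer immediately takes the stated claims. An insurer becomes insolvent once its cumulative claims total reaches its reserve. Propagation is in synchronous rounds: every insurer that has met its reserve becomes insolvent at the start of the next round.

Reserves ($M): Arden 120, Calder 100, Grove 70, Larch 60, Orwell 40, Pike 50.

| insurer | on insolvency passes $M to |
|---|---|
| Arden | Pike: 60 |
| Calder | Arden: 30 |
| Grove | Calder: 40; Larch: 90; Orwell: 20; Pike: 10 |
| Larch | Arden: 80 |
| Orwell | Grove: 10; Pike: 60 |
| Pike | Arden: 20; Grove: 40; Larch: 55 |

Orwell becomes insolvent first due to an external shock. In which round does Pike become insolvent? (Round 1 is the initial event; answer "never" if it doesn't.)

Round 1 — Orwell becomes insolvent (initial).
  Grove: +10 → 10 < 70
  Pike: +60 → 60 ≥ 50
Round 2 — Pike becomes insolvent.
  Arden: +20 → 20 < 120
  Grove: +40 → 50 < 70
  Larch: +55 → 55 < 60
No further insolvencies.

2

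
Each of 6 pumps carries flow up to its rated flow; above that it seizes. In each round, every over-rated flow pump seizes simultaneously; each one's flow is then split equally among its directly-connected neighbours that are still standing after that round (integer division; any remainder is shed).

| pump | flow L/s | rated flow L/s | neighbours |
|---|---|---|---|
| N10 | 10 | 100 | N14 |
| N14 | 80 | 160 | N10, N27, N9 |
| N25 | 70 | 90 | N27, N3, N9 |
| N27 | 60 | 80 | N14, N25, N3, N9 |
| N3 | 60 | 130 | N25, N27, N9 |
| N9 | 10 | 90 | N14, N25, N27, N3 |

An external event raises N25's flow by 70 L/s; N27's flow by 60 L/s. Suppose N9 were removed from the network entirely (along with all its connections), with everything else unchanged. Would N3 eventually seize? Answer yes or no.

yes

With N9 removed:
Round 1 — N25 at 140 > 90; N27 at 120 > 80. N25, N27 seize.
  N25 sheds 140 L/s to N3: 140 each.
    N3: 60+140 = 200 > 130
  N27 sheds 120 L/s to N14, N3: 60 each.
    N14: 80+60 = 140 ≤ 160
    N3: 200+60 = 260 > 130
Round 2 — N3 seizes.
  N3 sheds 260 L/s: no online neighbours, lost.
No further seizures.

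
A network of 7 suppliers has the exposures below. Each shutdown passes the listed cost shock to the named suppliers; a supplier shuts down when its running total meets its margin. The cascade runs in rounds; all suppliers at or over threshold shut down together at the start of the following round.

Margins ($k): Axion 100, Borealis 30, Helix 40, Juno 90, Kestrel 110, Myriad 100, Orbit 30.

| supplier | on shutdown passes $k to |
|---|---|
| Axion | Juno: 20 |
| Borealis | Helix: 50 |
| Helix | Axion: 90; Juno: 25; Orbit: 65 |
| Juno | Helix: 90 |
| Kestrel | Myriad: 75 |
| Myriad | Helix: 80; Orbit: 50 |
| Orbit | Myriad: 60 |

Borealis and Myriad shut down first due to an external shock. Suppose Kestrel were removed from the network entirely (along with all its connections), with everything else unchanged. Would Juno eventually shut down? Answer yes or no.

With Kestrel removed:
Round 1 — Borealis, Myriad shut down (initial).
  Helix: +50+80 → 130 ≥ 40
  Orbit: +50 → 50 ≥ 30
Round 2 — Helix, Orbit shut down.
  Axion: +90 → 90 < 100
  Juno: +25 → 25 < 90
No further shutdowns.

no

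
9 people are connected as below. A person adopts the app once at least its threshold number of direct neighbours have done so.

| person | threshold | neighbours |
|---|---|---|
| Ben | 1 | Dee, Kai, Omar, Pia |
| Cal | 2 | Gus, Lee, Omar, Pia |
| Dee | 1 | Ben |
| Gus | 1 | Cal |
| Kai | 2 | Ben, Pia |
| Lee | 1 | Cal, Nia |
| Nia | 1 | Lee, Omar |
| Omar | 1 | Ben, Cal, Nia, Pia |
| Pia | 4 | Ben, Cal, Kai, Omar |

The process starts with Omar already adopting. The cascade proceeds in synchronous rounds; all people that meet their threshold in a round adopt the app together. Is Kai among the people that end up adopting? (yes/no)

no

Round 1 — Omar adopts the app (initial).
Round 2 — checking thresholds:
  Ben: 1 of 4 neighbours ≥ 1, adopts the app.
  Cal: 1 of 4 neighbours < 2, not yet.
  Nia: 1 of 2 neighbours ≥ 1, adopts the app.
  Pia: 1 of 4 neighbours < 4, not yet.
Round 3 — checking thresholds:
  Cal: 1 of 4 neighbours < 2, not yet.
  Dee: 1 of 1 neighbours ≥ 1, adopts the app.
  Kai: 1 of 2 neighbours < 2, not yet.
  Lee: 1 of 2 neighbours ≥ 1, adopts the app.
  Pia: 2 of 4 neighbours < 4, not yet.
Round 4 — checking thresholds:
  Cal: 2 of 4 neighbours ≥ 2, adopts the app.
  Kai: 1 of 2 neighbours < 2, not yet.
  Pia: 2 of 4 neighbours < 4, not yet.
Round 5 — checking thresholds:
  Gus: 1 of 1 neighbours ≥ 1, adopts the app.
  Kai: 1 of 2 neighbours < 2, not yet.
  Pia: 3 of 4 neighbours < 4, not yet.
Round 6 — no new adoptions; cascade stops.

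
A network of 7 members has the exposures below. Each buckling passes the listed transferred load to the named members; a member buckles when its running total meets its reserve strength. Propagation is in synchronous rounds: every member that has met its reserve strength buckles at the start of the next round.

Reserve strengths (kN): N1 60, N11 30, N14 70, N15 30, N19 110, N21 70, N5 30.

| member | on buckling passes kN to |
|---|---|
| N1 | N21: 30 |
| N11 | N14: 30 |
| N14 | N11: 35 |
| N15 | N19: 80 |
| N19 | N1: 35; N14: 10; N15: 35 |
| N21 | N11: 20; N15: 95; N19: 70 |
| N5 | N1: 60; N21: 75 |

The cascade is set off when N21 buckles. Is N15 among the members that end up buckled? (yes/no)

yes

Round 1 — N21 buckles (initial).
  N11: +20 → 20 < 30
  N15: +95 → 95 ≥ 30
  N19: +70 → 70 < 110
Round 2 — N15 buckles.
  N19: +80 → 150 ≥ 110
Round 3 — N19 buckles.
  N1: +35 → 35 < 60
  N14: +10 → 10 < 70
No further bucklings.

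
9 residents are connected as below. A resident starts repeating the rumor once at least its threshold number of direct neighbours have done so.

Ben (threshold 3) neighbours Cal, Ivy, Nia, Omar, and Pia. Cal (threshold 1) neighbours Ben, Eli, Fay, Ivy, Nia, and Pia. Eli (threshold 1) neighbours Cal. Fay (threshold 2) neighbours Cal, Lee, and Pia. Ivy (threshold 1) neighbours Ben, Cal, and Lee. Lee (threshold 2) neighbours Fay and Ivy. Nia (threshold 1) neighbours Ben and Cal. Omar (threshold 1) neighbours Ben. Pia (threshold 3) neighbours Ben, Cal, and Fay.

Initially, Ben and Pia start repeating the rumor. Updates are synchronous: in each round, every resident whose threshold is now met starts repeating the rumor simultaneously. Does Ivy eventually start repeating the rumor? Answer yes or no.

yes

Round 1 — Ben, Pia start repeating the rumor (initial).
Round 2 — checking thresholds:
  Cal: 2 of 6 neighbours ≥ 1, starts repeating the rumor.
  Fay: 1 of 3 neighbours < 2, not yet.
  Ivy: 1 of 3 neighbours ≥ 1, starts repeating the rumor.
  Nia: 1 of 2 neighbours ≥ 1, starts repeating the rumor.
  Omar: 1 of 1 neighbours ≥ 1, starts repeating the rumor.
Round 3 — checking thresholds:
  Eli: 1 of 1 neighbours ≥ 1, starts repeating the rumor.
  Fay: 2 of 3 neighbours ≥ 2, starts repeating the rumor.
  Lee: 1 of 2 neighbours < 2, not yet.
Round 4 — checking thresholds:
  Lee: 2 of 2 neighbours ≥ 2, starts repeating the rumor.
Round 5 — no new spreads; cascade stops.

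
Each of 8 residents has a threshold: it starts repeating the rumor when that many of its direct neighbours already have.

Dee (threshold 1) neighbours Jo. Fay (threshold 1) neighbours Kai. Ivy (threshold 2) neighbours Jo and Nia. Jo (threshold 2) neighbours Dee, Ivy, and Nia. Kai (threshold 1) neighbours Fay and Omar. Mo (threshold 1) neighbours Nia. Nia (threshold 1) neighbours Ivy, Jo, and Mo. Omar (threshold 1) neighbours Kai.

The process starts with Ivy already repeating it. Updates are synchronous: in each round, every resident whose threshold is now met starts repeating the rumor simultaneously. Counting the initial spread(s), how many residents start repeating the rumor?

Round 1 — Ivy starts repeating the rumor (initial).
Round 2 — checking thresholds:
  Jo: 1 of 3 neighbours < 2, holds.
  Nia: 1 of 3 neighbours ≥ 1, starts repeating the rumor.
Round 3 — checking thresholds:
  Jo: 2 of 3 neighbours ≥ 2, starts repeating the rumor.
  Mo: 1 of 1 neighbours ≥ 1, starts repeating the rumor.
Round 4 — checking thresholds:
  Dee: 1 of 1 neighbours ≥ 1, starts repeating the rumor.
Round 5 — no new spreads; cascade stops.

5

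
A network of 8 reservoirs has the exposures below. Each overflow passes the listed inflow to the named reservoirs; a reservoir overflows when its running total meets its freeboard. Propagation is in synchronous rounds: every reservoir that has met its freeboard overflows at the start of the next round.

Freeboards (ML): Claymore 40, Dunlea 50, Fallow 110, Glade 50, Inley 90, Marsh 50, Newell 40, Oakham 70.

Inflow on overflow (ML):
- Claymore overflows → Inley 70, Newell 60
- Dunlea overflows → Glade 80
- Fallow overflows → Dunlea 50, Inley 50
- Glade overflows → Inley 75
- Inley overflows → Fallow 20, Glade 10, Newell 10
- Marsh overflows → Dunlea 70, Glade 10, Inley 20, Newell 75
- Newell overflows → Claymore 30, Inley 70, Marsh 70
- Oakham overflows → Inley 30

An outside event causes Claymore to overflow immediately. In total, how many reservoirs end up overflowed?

6

Round 1 — Claymore overflows (initial).
  Inley: +70 → 70 < 90
  Newell: +60 → 60 ≥ 40
Round 2 — Newell overflows.
  Inley: +70 → 140 ≥ 90
  Marsh: +70 → 70 ≥ 50
Round 3 — Inley, Marsh overflow.
  Dunlea: +70 → 70 ≥ 50
  Fallow: +20 → 20 < 110
  Glade: +10+10 → 20 < 50
Round 4 — Dunlea overflows.
  Glade: +80 → 100 ≥ 50
Round 5 — Glade overflows.
No further overflows.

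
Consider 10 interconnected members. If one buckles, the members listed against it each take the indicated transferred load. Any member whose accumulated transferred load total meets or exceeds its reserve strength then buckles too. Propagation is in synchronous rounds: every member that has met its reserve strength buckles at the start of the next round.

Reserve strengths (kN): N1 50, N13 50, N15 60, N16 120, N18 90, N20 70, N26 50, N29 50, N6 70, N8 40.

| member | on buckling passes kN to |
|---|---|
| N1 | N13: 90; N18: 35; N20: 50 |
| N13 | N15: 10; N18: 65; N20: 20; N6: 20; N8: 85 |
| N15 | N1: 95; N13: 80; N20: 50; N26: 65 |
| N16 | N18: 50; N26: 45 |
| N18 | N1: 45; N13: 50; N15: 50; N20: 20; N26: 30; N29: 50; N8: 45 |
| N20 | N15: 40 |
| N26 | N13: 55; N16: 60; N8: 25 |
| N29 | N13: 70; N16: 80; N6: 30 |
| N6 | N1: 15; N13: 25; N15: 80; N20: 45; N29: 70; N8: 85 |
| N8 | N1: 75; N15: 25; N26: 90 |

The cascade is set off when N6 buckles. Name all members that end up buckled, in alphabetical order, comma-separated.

N1, N13, N15, N16, N18, N20, N26, N29, N6, N8

Round 1 — N6 buckles (initial).
  N1: +15 → 15 < 50
  N13: +25 → 25 < 50
  N15: +80 → 80 ≥ 60
  N20: +45 → 45 < 70
  N29: +70 → 70 ≥ 50
  N8: +85 → 85 ≥ 40
Round 2 — N15, N29, N8 buckle.
  N1: +95+75 → 185 ≥ 50
  N13: +80+70 → 175 ≥ 50
  N16: +80 → 80 < 120
  N20: +50 → 95 ≥ 70
  N26: +65+90 → 155 ≥ 50
Round 3 — N1, N13, N20, N26 buckle.
  N16: +60 → 140 ≥ 120
  N18: +35+65 → 100 ≥ 90
Round 4 — N16, N18 buckle.
No further bucklings.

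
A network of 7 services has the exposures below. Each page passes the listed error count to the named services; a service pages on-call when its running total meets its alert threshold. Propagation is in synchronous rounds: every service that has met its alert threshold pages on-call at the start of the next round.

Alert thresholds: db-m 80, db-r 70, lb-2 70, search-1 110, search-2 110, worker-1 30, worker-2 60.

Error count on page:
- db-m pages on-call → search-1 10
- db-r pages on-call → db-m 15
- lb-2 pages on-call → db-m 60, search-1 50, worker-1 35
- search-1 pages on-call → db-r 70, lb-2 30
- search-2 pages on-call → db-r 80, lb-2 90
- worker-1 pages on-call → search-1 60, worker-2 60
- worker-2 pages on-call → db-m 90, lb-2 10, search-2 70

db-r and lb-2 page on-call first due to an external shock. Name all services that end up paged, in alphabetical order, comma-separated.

db-m, db-r, lb-2, search-1, worker-1, worker-2

Round 1 — db-r, lb-2 page on-call (initial).
  db-m: +15+60 → 75 < 80
  search-1: +50 → 50 < 110
  worker-1: +35 → 35 ≥ 30
Round 2 — worker-1 pages on-call.
  search-1: +60 → 110 ≥ 110
  worker-2: +60 → 60 ≥ 60
Round 3 — search-1, worker-2 page on-call.
  db-m: +90 → 165 ≥ 80
  search-2: +70 → 70 < 110
Round 4 — db-m pages on-call.
No further pages.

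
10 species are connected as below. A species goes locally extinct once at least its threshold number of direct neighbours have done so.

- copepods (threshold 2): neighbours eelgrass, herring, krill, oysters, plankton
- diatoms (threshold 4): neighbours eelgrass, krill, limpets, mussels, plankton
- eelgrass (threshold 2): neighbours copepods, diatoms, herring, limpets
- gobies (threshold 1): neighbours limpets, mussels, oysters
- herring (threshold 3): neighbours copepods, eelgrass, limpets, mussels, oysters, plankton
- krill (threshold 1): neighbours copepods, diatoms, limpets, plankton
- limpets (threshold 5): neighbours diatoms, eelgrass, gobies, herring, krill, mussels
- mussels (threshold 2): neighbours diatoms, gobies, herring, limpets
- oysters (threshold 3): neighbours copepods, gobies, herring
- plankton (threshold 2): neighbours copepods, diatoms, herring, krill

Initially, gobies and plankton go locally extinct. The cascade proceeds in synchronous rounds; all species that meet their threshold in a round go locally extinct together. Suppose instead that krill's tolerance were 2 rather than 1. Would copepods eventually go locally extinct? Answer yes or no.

no

With krill's tolerance at 2:
Round 1 — gobies, plankton go locally extinct (initial).
Round 2 — no new extinctions; cascade stops.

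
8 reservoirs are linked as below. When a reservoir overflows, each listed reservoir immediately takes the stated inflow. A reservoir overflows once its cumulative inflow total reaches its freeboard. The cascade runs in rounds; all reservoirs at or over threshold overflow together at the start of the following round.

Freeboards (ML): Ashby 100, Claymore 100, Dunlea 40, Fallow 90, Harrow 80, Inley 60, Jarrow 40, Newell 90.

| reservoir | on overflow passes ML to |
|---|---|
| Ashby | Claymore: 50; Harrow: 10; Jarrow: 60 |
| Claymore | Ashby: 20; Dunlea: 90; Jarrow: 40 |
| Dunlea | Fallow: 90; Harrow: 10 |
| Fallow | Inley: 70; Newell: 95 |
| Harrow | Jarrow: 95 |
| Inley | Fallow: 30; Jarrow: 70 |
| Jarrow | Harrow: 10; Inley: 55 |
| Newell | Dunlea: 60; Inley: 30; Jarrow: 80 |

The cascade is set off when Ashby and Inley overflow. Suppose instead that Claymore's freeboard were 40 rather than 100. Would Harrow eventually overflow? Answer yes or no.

With Claymore's freeboard at 40:
Round 1 — Ashby, Inley overflow (initial).
  Claymore: +50 → 50 ≥ 40
  Fallow: +30 → 30 < 90
  Harrow: +10 → 10 < 80
  Jarrow: +60+70 → 130 ≥ 40
Round 2 — Claymore, Jarrow overflow.
  Dunlea: +90 → 90 ≥ 40
  Harrow: +10 → 20 < 80
Round 3 — Dunlea overflows.
  Fallow: +90 → 120 ≥ 90
  Harrow: +10 → 30 < 80
Round 4 — Fallow overflows.
  Newell: +95 → 95 ≥ 90
Round 5 — Newell overflows.
No further overflows.

no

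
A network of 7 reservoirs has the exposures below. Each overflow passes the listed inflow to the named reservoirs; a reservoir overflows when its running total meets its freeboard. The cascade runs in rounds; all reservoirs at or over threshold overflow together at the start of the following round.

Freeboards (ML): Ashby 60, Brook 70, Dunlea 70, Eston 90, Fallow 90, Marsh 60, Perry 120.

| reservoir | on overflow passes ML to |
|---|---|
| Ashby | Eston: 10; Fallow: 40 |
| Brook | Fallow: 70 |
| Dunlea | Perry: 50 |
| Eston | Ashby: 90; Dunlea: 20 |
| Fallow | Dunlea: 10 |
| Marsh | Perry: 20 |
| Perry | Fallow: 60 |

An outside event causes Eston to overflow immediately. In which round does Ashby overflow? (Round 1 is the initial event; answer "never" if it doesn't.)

Round 1 — Eston overflows (initial).
  Ashby: +90 → 90 ≥ 60
  Dunlea: +20 → 20 < 70
Round 2 — Ashby overflows.
  Fallow: +40 → 40 < 90
No further overflows.

2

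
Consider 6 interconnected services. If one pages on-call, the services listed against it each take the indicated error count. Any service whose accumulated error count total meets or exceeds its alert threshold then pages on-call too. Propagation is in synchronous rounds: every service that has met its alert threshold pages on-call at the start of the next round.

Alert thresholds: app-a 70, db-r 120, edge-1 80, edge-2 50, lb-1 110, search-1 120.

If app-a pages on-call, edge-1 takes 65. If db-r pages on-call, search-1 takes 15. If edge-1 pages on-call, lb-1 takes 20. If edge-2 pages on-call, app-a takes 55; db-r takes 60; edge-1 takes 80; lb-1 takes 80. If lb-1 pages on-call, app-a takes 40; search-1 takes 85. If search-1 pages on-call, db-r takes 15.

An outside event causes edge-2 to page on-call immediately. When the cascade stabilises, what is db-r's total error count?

Round 1 — edge-2 pages on-call (initial).
  app-a: +55 → 55 < 70
  db-r: +60 → 60 < 120
  edge-1: +80 → 80 ≥ 80
  lb-1: +80 → 80 < 110
Round 2 — edge-1 pages on-call.
  lb-1: +20 → 100 < 110
No further pages.

60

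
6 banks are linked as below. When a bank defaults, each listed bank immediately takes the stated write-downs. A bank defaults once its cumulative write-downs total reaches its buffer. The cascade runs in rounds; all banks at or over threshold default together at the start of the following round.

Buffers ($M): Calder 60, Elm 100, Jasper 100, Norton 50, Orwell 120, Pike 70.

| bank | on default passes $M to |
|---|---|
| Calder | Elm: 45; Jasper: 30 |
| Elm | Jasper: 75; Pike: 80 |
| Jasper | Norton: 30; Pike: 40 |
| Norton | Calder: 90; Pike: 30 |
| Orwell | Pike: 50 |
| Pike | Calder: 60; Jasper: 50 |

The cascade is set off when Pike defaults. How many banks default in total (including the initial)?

Round 1 — Pike defaults (initial).
  Calder: +60 → 60 ≥ 60
  Jasper: +50 → 50 < 100
Round 2 — Calder defaults.
  Elm: +45 → 45 < 100
  Jasper: +30 → 80 < 100
No further defaults.

2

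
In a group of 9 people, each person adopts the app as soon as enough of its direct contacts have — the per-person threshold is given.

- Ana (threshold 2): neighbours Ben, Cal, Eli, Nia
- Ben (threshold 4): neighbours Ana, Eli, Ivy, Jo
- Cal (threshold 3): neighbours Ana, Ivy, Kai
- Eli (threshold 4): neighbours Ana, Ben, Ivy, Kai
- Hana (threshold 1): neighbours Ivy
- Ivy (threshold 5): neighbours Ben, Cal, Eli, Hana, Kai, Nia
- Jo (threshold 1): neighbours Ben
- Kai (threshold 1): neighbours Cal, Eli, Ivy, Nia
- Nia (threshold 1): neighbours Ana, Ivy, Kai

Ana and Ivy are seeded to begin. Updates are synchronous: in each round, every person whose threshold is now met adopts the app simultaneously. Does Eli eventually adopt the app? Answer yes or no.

Round 1 — Ana, Ivy adopt the app (initial).
Round 2 — checking thresholds:
  Ben: 2 of 4 neighbours < 4, below threshold.
  Cal: 2 of 3 neighbours < 3, below threshold.
  Eli: 2 of 4 neighbours < 4, below threshold.
  Hana: 1 of 1 neighbours ≥ 1, adopts the app.
  Kai: 1 of 4 neighbours ≥ 1, adopts the app.
  Nia: 2 of 3 neighbours ≥ 1, adopts the app.
Round 3 — checking thresholds:
  Ben: 2 of 4 neighbours < 4, below threshold.
  Cal: 3 of 3 neighbours ≥ 3, adopts the app.
  Eli: 3 of 4 neighbours < 4, below threshold.
Round 4 — no new adoptions; cascade stops.

no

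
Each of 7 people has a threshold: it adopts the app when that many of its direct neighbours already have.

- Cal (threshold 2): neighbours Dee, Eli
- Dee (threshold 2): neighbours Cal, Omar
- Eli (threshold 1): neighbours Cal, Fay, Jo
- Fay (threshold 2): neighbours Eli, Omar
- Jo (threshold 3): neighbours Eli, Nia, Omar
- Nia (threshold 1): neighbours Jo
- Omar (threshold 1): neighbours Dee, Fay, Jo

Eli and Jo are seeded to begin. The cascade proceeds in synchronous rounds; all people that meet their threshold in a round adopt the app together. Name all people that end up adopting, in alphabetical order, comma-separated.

Eli, Fay, Jo, Nia, Omar

Round 1 — Eli, Jo adopt the app (initial).
Round 2 — checking thresholds:
  Cal: 1 of 2 neighbours < 2, holds.
  Fay: 1 of 2 neighbours < 2, holds.
  Nia: 1 of 1 neighbours ≥ 1, adopts the app.
  Omar: 1 of 3 neighbours ≥ 1, adopts the app.
Round 3 — checking thresholds:
  Cal: 1 of 2 neighbours < 2, holds.
  Dee: 1 of 2 neighbours < 2, holds.
  Fay: 2 of 2 neighbours ≥ 2, adopts the app.
Round 4 — no new adoptions; cascade stops.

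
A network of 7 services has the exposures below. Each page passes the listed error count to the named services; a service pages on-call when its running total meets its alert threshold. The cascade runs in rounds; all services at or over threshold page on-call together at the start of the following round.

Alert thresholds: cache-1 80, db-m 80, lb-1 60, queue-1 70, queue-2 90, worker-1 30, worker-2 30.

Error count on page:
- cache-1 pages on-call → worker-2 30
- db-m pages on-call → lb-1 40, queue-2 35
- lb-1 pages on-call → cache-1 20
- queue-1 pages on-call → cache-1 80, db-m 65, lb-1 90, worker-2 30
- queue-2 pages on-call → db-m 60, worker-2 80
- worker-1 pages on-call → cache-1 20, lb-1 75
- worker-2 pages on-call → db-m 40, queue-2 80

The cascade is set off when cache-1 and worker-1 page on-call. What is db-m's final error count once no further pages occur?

Round 1 — cache-1, worker-1 page on-call (initial).
  lb-1: +75 → 75 ≥ 60
  worker-2: +30 → 30 ≥ 30
Round 2 — lb-1, worker-2 page on-call.
  db-m: +40 → 40 < 80
  queue-2: +80 → 80 < 90
No further pages.

40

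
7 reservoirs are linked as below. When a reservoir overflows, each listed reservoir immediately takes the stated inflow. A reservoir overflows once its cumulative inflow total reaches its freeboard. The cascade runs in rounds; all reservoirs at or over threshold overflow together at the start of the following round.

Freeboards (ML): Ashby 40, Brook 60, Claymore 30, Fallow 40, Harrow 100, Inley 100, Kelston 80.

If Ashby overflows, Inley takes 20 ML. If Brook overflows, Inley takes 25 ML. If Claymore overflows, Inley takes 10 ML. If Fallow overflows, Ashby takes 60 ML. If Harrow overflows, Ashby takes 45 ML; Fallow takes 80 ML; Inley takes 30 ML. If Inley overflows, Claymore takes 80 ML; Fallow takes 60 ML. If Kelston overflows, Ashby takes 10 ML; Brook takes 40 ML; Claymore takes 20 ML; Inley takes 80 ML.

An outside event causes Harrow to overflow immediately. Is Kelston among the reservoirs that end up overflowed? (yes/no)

no

Round 1 — Harrow overflows (initial).
  Ashby: +45 → 45 ≥ 40
  Fallow: +80 → 80 ≥ 40
  Inley: +30 → 30 < 100
Round 2 — Ashby, Fallow overflow.
  Inley: +20 → 50 < 100
No further overflows.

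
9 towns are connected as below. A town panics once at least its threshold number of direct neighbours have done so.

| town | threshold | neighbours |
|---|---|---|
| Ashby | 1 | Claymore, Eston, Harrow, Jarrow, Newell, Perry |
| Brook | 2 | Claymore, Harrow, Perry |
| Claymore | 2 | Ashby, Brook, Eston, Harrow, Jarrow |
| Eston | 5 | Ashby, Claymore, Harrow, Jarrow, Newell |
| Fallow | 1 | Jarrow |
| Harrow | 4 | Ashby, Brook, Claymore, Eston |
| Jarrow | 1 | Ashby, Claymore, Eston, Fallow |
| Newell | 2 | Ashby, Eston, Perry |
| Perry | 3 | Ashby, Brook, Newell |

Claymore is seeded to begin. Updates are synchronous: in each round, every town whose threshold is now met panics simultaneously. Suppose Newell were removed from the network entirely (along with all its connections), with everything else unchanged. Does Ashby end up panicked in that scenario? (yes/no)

With Newell removed:
Round 1 — Claymore panics (initial).
Round 2 — checking thresholds:
  Ashby: 1 of 5 neighbours ≥ 1, panics.
  Brook: 1 of 3 neighbours < 2, below threshold.
  Eston: 1 of 4 neighbours < 5, below threshold.
  Harrow: 1 of 4 neighbours < 4, below threshold.
  Jarrow: 1 of 4 neighbours ≥ 1, panics.
Round 3 — checking thresholds:
  Brook: 1 of 3 neighbours < 2, below threshold.
  Eston: 3 of 4 neighbours < 5, below threshold.
  Fallow: 1 of 1 neighbours ≥ 1, panics.
  Harrow: 2 of 4 neighbours < 4, below threshold.
  Perry: 1 of 2 neighbours < 3, below threshold.
Round 4 — no new panics; cascade stops.

yes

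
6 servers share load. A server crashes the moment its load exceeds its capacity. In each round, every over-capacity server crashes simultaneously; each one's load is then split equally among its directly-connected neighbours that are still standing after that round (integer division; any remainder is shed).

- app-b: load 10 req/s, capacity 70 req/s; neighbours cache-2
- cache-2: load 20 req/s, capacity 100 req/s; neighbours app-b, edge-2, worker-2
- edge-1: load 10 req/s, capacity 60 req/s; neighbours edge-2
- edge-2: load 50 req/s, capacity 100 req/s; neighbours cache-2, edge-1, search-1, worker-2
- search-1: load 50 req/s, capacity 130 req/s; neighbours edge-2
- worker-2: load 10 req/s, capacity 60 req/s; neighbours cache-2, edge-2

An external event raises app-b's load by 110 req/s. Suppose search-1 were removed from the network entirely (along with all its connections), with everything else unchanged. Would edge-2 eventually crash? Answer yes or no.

With search-1 removed:
Round 1 — app-b at 120 > 70. app-b crashes.
  app-b sheds 120 req/s to cache-2: 120 each.
    cache-2: 20+120 = 140 > 100
Round 2 — cache-2 crashes.
  cache-2 sheds 140 req/s to edge-2, worker-2: 70 each.
    edge-2: 50+70 = 120 > 100
    worker-2: 10+70 = 80 > 60
Round 3 — edge-2, worker-2 crash.
  edge-2 sheds 120 req/s to edge-1: 120 each.
    edge-1: 10+120 = 130 > 60
  worker-2 sheds 80 req/s: no online neighbours, lost.
Round 4 — edge-1 crashes.
  edge-1 sheds 130 req/s: no online neighbours, lost.
No further crashes.

yes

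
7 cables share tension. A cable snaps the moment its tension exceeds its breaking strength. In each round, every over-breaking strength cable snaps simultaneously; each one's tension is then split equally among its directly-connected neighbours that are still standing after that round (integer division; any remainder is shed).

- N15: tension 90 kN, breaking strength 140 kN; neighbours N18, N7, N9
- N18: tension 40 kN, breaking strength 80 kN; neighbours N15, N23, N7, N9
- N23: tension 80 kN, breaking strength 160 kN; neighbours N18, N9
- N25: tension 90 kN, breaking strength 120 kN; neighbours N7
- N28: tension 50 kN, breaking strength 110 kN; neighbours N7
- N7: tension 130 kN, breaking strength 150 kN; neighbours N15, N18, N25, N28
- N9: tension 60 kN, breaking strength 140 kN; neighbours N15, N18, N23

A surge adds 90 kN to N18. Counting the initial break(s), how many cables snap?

6

Round 1 — N18 at 130 > 80. N18 snaps.
  N18 sheds 130 kN to N15, N23, N7, N9: 32 each (2 lost).
    N15: 90+32 = 122 ≤ 140
    N23: 80+32 = 112 ≤ 160
    N7: 130+32 = 162 > 150
    N9: 60+32 = 92 ≤ 140
Round 2 — N7 snaps.
  N7 sheds 162 kN to N15, N25, N28: 54 each.
    N15: 122+54 = 176 > 140
    N25: 90+54 = 144 > 120
    N28: 50+54 = 104 ≤ 110
Round 3 — N15, N25 snap.
  N15 sheds 176 kN to N9: 176 each.
    N9: 92+176 = 268 > 140
  N25 sheds 144 kN: no online neighbours, lost.
Round 4 — N9 snaps.
  N9 sheds 268 kN to N23: 268 each.
    N23: 112+268 = 380 > 160
Round 5 — N23 snaps.
  N23 sheds 380 kN: no online neighbours, lost.
No further breaks.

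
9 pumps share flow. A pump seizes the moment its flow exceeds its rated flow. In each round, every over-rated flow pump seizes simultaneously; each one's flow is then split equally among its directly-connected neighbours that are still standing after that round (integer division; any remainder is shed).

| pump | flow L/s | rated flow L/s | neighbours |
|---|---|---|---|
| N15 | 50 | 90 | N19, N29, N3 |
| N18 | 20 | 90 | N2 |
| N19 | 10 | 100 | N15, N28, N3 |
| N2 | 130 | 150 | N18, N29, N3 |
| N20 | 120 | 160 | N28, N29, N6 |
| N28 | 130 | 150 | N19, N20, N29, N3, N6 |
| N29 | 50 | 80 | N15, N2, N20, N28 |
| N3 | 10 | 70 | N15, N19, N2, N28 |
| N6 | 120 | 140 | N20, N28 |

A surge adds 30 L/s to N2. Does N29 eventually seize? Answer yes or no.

Round 1 — N2 at 160 > 150. N2 seizes.
  N2 sheds 160 L/s to N18, N29, N3: 53 each (1 lost).
    N18: 20+53 = 73 ≤ 90
    N29: 50+53 = 103 > 80
    N3: 10+53 = 63 ≤ 70
Round 2 — N29 seizes.
  N29 sheds 103 L/s to N15, N20, N28: 34 each (1 lost).
    N15: 50+34 = 84 ≤ 90
    N20: 120+34 = 154 ≤ 160
    N28: 130+34 = 164 > 150
Round 3 — N28 seizes.
  N28 sheds 164 L/s to N19, N20, N3, N6: 41 each.
    N19: 10+41 = 51 ≤ 100
    N20: 154+41 = 195 > 160
    N3: 63+41 = 104 > 70
    N6: 120+41 = 161 > 140
Round 4 — N20, N3, N6 seize.
  N20 sheds 195 L/s: no online neighbours, lost.
  N3 sheds 104 L/s to N15, N19: 52 each.
    N15: 84+52 = 136 > 90
    N19: 51+52 = 103 > 100
  N6 sheds 161 L/s: no online neighbours, lost.
Round 5 — N15, N19 seize.
  N15 sheds 136 L/s: no online neighbours, lost.
  N19 sheds 103 L/s: no online neighbours, lost.
No further seizures.

yes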